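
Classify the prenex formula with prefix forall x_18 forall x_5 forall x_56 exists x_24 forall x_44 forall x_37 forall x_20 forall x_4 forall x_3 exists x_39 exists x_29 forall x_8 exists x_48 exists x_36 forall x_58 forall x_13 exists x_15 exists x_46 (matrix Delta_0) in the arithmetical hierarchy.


Leading quantifier is forall, so the class is Pi.
Number of quantifier blocks = alternations + 1 = 7 + 1 = 8.
Classification: Pi_8

Pi_8


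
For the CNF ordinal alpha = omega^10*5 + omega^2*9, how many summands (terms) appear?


CNF: omega^10*5 + omega^2*9
Count the summands separated by '+':
  term 1: omega^10*5
  term 2: omega^2*9
Total terms = 2

2


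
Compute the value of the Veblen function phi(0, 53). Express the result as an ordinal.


phi(0, 53):
phi(0, beta) = omega^beta by definition.
phi(0, 53) = omega^53

omega^53


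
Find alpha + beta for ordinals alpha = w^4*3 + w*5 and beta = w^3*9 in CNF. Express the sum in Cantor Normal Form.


Ordinal addition (w^4*3 + w*5) + w^3*9:
alpha's leading term has exponent 4 > beta's exponent 3, so it survives.
alpha's tail term has exponent 1 < beta's exponent 3, so it is absorbed by beta.
In ordinal addition, any term followed by a strictly larger-exponent term is absorbed.
Result = w^4*3 + w^3*9

w^4*3 + w^3*9


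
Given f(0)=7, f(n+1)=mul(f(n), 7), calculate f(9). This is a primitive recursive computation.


f(0) = 7
f(1) = mul(f(0), 7) = mul(7, 7) = 49
f(2) = mul(f(1), 7) = mul(49, 7) = 343
f(3) = mul(f(2), 7) = mul(343, 7) = 2401
f(4) = mul(f(3), 7) = mul(2401, 7) = 16807
f(5) = mul(f(4), 7) = mul(16807, 7) = 117649
f(6) = mul(f(5), 7) = mul(117649, 7) = 823543
f(7) = mul(f(6), 7) = mul(823543, 7) = 5764801
f(8) = mul(f(7), 7) = mul(5764801, 7) = 40353607
f(9) = mul(f(8), 7) = mul(40353607, 7) = 282475249


282475249


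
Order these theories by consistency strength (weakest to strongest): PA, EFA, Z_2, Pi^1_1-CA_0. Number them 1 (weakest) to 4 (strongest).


Ordering by consistency strength:
1. EFA
2. PA
3. Pi^1_1-CA_0
4. Z_2


PA=2, EFA=1, Z_2=4, Pi^1_1-CA_0=3


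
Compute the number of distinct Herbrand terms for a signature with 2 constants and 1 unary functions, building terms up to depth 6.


Herbrand terms by depth:
Depth 0: 2 constants
Depth 1: 2 new terms (running total: 4)
Depth 2: 2 new terms (running total: 6)
Depth 3: 2 new terms (running total: 8)
Depth 4: 2 new terms (running total: 10)
Depth 5: 2 new terms (running total: 12)
Depth 6: 2 new terms (running total: 14)
Total distinct ground terms = 14

14


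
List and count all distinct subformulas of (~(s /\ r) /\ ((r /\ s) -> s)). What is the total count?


Formula: (~(s /\ r) /\ ((r /\ s) -> s))
Subformulas found:
  1. s
  2. r
  3. (s /\ r)
  4. (r /\ s)
  5. ~(s /\ r)
  6. ((r /\ s) -> s)
  7. (~(s /\ r) /\ ((r /\ s) -> s))
Total distinct subformulas = 7

7


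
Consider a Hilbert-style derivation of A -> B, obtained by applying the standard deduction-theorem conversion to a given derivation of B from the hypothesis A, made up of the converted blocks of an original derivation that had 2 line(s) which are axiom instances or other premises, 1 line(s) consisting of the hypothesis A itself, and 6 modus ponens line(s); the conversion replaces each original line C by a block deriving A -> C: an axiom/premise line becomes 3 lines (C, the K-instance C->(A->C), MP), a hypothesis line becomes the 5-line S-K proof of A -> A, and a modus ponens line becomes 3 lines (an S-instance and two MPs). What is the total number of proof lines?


Deduction-theorem conversion, block by block:
- 2 axiom/premise lines -> 3 lines each = 6
- 1 hypothesis lines -> 5 lines each (identity proof A->A) = 5
- 6 MP lines -> 3 lines each (S-instance, MP, MP) = 18
Total = 6 + 5 + 18 = 29 lines.

29


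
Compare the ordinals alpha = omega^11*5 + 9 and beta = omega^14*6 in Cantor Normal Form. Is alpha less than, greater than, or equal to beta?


Compare term by term from highest exponent:
alpha = omega^11*5 + 9
beta = omega^14*6
Term 1: alpha has omega^11*5, beta has omega^14*6
Term 2: alpha has omega^0*9, beta has omega^0*0
Result: alpha < beta

alpha < beta


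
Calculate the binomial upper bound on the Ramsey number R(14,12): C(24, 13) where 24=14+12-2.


R(14,12) <= C(14+12-2, 14-1) = C(24, 13)
C(24, 13) = 24! / (13! * 11!)
= 2496144

2496144


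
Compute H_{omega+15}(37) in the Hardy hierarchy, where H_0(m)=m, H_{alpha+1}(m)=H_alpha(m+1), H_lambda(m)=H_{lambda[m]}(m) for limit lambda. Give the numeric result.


H_{omega+15}(37):
Unwind the 15 successor steps: H_{omega+15}(37) = H_omega(37+15) = H_omega(52).
H_omega(m) = H_m(m) = m + m = 2m.
Result = 2 * 52 = 104

104


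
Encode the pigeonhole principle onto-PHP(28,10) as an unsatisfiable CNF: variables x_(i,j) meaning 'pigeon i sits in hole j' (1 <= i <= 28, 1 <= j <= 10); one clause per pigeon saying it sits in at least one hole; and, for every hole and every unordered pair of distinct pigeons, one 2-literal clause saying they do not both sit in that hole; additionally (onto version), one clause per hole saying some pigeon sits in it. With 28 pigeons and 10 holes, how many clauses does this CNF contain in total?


onto-PHP(28,10): 28 pigeons, 10 holes, 28*10 = 280 variables.
- pigeon clauses: one per pigeon -> 28 clauses
- hole clauses: 10 holes * C(28,2) = 10 * 378 -> 3780 clauses
- onto clauses: one per hole -> 10 clauses
Total clauses = 28 + 3780 + 10 = 3818

3818


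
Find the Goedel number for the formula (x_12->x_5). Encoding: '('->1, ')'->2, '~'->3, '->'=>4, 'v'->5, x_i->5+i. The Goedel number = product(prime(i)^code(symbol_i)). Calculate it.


Formula: (x_12->x_5)
Symbol codes: [1, 17, 4, 10, 2]
Primes: [2, 3, 5, 7, 11]
p_1^1 = 2^1 = 2
p_2^17 = 3^17 = 129140163
p_3^4 = 5^4 = 625
p_4^10 = 7^10 = 282475249
p_5^2 = 11^2 = 121
Product = 5517433579522995033750

5517433579522995033750


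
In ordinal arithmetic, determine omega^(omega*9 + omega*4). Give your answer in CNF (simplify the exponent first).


omega^(omega*9 + omega*4):
Both terms of the exponent have the same exponent 1, so they merge: omega*9 + omega*4 = omega*(9+4) = omega*13.
omega raised to a CNF ordinal is a single CNF term: Result = omega^(omega*13)

omega^(omega*13)


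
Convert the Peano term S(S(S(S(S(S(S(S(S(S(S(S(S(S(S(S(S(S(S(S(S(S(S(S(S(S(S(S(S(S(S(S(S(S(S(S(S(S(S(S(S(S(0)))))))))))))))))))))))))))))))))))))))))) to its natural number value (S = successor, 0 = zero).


Counting successors applied to 0:
42 applications of S to 0 = 42

42


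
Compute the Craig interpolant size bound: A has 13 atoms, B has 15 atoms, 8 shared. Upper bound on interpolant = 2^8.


Shared atoms = 8
Craig interpolant size bound = 2^8
= 256

256


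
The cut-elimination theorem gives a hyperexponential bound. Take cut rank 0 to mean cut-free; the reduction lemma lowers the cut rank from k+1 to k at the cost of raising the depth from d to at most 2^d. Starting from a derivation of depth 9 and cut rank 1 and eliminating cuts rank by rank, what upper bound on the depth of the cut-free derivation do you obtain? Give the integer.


Each rank reduction sends depth d to at most 2^d; cut rank r needs r reductions.
2_0(9) = 9
2_1(9) = 2^9 = 512
Cut-free depth bound = 512

512


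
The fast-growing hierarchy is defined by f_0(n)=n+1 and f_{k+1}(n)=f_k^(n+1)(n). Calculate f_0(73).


f_0(73) = 73 + 1 = 74

74


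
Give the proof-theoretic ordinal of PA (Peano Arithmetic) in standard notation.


The proof-theoretic ordinal of PA (Peano Arithmetic) is a standard result in ordinal analysis.
This ordinal is the supremum of order types of primitive recursive well-orderings
that the theory can prove to be well-ordered.
For PA (Peano Arithmetic), the proof-theoretic ordinal is epsilon_0.

epsilon_0


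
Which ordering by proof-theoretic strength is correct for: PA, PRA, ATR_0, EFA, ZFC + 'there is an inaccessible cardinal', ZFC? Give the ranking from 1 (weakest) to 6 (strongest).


Ordering by consistency strength:
1. EFA
2. PRA
3. PA
4. ATR_0
5. ZFC
6. ZFC + 'there is an inaccessible cardinal'


PA=3, PRA=2, ATR_0=4, EFA=1, ZFC + 'there is an inaccessible cardinal'=6, ZFC=5


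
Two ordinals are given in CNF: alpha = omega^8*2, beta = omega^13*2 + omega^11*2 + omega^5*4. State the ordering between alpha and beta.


Compare term by term from highest exponent:
alpha = omega^8*2
beta = omega^13*2 + omega^11*2 + omega^5*4
Term 1: alpha has omega^8*2, beta has omega^13*2
Term 2: alpha has omega^0*0, beta has omega^11*2
Term 3: alpha has omega^0*0, beta has omega^5*4
Result: alpha < beta

alpha < beta


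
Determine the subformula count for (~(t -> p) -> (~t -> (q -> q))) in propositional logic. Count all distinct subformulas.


Formula: (~(t -> p) -> (~t -> (q -> q)))
Subformulas found:
  1. q
  2. t
  3. p
  4. ~t
  5. (q -> q)
  6. (t -> p)
  7. ~(t -> p)
  8. (~t -> (q -> q))
  9. (~(t -> p) -> (~t -> (q -> q)))
Total distinct subformulas = 9

9


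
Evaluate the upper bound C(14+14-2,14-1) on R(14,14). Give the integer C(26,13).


R(14,14) <= C(14+14-2, 14-1) = C(26, 13)
C(26, 13) = 26! / (13! * 13!)
= 10400600

10400600


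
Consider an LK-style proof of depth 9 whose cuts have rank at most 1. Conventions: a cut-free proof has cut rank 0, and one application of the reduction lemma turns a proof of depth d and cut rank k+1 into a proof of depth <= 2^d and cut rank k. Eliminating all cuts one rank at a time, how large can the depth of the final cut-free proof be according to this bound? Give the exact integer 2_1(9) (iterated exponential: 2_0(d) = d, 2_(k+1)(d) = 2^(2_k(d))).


Each rank reduction sends depth d to at most 2^d; cut rank r needs r reductions.
2_0(9) = 9
2_1(9) = 2^9 = 512
Cut-free depth bound = 512

512


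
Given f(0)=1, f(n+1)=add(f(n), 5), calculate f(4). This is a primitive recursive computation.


f(0) = 1
f(1) = add(f(0), 5) = add(1, 5) = 6
f(2) = add(f(1), 5) = add(6, 5) = 11
f(3) = add(f(2), 5) = add(11, 5) = 16
f(4) = add(f(3), 5) = add(16, 5) = 21


21


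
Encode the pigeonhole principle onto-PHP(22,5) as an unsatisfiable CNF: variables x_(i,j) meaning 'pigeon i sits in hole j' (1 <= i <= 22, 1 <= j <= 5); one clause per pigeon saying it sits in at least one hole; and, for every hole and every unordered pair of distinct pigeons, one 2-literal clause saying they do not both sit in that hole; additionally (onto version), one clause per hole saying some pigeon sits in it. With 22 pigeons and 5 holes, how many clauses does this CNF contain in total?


onto-PHP(22,5): 22 pigeons, 5 holes, 22*5 = 110 variables.
- pigeon clauses: one per pigeon -> 22 clauses
- hole clauses: 5 holes * C(22,2) = 5 * 231 -> 1155 clauses
- onto clauses: one per hole -> 5 clauses
Total clauses = 22 + 1155 + 5 = 1182

1182


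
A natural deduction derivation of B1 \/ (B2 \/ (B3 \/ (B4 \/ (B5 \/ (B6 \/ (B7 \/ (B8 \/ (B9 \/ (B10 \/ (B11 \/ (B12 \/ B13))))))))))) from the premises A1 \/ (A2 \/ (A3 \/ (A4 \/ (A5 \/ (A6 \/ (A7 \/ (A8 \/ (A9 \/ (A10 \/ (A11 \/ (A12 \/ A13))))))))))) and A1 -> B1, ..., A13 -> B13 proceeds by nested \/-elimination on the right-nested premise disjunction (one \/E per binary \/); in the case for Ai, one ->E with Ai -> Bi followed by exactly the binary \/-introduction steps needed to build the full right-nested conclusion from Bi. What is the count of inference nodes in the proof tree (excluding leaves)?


Constructive dilemma with 13 branches, all disjunctions right-nested:
- \/E: the premise has 12 binary \/, each eliminated once: 12 nodes.
- ->E: one per case (Ai with Ai -> Bi gives Bi): 13 nodes.
- \/I: in case i < n, Bi needs 1 step to form Bi \/ (B(i+1) \/ ...) and then i-1 steps to prepend B(i-1), ..., B1, i.e. i steps; in case i = n, B13 needs 12 prepend steps.
  \/I total = (1 + 2 + ... + 12) + 12 = 78 + 12 = 90 nodes.
Total = 12 + 13 + 90 = 115

115


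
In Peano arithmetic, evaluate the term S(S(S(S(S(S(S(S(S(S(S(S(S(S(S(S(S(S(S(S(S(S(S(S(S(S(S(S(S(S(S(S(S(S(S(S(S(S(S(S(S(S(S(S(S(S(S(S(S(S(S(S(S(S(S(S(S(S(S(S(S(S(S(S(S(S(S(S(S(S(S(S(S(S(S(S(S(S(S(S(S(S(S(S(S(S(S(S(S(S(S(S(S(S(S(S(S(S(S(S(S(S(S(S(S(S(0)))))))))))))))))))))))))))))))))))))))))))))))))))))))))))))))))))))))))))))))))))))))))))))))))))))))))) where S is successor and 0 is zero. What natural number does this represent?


Counting successors applied to 0:
106 applications of S to 0 = 106

106


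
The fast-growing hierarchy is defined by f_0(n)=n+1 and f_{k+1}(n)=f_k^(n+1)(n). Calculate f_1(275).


f_1(275) = f_0^276(275)
f_0 adds 1 each time, applied 276 times.
f_1(275) = 275 + 276 = 551

551


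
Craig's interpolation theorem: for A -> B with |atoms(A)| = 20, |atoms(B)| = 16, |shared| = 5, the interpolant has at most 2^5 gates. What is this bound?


Shared atoms = 5
Craig interpolant size bound = 2^5
= 32

32


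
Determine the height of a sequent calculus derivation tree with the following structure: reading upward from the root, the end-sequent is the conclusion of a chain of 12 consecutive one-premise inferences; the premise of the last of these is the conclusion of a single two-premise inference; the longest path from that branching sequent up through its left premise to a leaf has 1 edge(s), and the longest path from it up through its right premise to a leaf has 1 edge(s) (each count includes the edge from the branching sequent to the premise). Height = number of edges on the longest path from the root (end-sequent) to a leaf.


Longest path through the left premise: 1 edges (measured from the branching sequent)
Longest path through the right premise: 1 edges
Height of the subtree rooted at the branching sequent: max(1, 1) = 1
The branching sequent sits 12 edges above the root (the chain of one-premise inferences), so height = 1 + 12 = 13

13


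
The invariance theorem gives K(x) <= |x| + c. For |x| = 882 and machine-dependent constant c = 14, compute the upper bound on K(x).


K(x) <= |x| + c = 882 + 14 = 896

896


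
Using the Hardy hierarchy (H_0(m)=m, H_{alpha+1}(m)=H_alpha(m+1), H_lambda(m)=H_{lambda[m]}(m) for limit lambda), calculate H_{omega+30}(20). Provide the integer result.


H_{omega+30}(20):
Unwind the 30 successor steps: H_{omega+30}(20) = H_omega(20+30) = H_omega(50).
H_omega(m) = H_m(m) = m + m = 2m.
Result = 2 * 50 = 100

100


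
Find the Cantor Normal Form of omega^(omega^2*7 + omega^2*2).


omega^(omega^2*7 + omega^2*2):
Both terms of the exponent have the same exponent 2, so they merge: omega^2*7 + omega^2*2 = omega^2*(7+2) = omega^2*9.
omega raised to a CNF ordinal is a single CNF term: Result = omega^(omega^2*9)

omega^(omega^2*9)


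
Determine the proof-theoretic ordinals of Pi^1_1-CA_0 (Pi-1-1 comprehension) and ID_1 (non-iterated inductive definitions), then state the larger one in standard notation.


Proof-theoretic ordinal of Pi^1_1-CA_0 (Pi-1-1 comprehension): psi_0(Omega_omega)
Proof-theoretic ordinal of ID_1 (non-iterated inductive definitions): psi_0(epsilon_{Omega+1})
Comparing: psi_0(epsilon_{Omega+1}) < psi_0(Omega_omega).
The larger ordinal is psi_0(Omega_omega) (from Pi^1_1-CA_0 (Pi-1-1 comprehension)).

psi_0(Omega_omega)


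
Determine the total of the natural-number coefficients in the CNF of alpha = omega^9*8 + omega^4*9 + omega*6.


CNF: omega^9*8 + omega^4*9 + omega*6
Coefficients: 8 + 9 + 6 = 23

23


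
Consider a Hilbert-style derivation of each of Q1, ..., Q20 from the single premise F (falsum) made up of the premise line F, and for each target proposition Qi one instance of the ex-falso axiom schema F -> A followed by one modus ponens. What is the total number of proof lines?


Ex falso, line by line:
- 1 premise line (F)
- 20 targets, each needing 1 axiom instance (F -> Qi) + 1 MP = 2 lines: 2 * 20 = 40
Total = 1 + 40 = 41 lines.

41


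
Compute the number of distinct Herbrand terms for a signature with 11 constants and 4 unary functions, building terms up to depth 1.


Herbrand terms by depth:
Depth 0: 11 constants
Depth 1: 44 new terms (running total: 55)
Total distinct ground terms = 55

55


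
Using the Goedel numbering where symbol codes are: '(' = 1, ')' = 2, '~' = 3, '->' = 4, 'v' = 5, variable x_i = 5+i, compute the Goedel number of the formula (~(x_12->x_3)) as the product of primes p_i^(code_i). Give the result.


Formula: (~(x_12->x_3))
Symbol codes: [1, 3, 1, 17, 4, 8, 2, 2]
Primes: [2, 3, 5, 7, 11, 13, 17, 19]
p_1^1 = 2^1 = 2
p_2^3 = 3^3 = 27
p_3^1 = 5^1 = 5
p_4^17 = 7^17 = 232630513987207
p_5^4 = 11^4 = 14641
p_6^8 = 13^8 = 815730721
p_7^2 = 17^2 = 289
p_8^2 = 19^2 = 361
Product = 78262379506744992929955394467067410

78262379506744992929955394467067410


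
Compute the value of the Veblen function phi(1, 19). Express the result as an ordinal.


phi(1, 19):
phi(1, beta) = epsilon_beta (the beta-th epsilon number).
phi(1, 19) = epsilon_19

epsilon_19


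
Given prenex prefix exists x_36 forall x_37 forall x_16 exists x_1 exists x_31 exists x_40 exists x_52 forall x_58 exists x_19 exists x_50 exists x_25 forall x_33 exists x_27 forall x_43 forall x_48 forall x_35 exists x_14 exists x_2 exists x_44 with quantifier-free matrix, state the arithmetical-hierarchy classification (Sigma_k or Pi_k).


Leading quantifier is exists, so the class is Sigma.
Number of quantifier blocks = alternations + 1 = 8 + 1 = 9.
Classification: Sigma_9

Sigma_9


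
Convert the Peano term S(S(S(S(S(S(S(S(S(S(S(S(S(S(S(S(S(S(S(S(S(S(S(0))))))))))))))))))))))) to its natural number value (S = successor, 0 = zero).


Counting successors applied to 0:
23 applications of S to 0 = 23

23


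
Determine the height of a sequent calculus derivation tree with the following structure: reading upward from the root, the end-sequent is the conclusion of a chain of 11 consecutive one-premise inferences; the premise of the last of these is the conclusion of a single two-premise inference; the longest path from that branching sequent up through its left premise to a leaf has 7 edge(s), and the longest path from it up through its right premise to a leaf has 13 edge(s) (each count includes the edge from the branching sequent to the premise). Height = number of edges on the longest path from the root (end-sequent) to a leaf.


Longest path through the left premise: 7 edges (measured from the branching sequent)
Longest path through the right premise: 13 edges
Height of the subtree rooted at the branching sequent: max(7, 13) = 13
The branching sequent sits 11 edges above the root (the chain of one-premise inferences), so height = 13 + 11 = 24

24


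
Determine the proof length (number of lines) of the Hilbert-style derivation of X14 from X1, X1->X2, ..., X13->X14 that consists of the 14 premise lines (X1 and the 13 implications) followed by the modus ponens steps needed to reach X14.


We have 14 premise lines: X1 and 13 implications.
Each implication is detached once by MP, giving 13 MP lines.
14 premise lines + 13 MP lines = 27 total lines.

27


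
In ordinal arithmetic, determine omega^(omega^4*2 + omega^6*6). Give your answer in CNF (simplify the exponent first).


omega^(omega^4*2 + omega^6*6):
In ordinal addition a term is absorbed by a following term of strictly larger exponent: 4 < 6, so omega^4*2 + omega^6*6 = omega^6*6.
omega raised to a CNF ordinal is a single CNF term: Result = omega^(omega^6*6)

omega^(omega^6*6)


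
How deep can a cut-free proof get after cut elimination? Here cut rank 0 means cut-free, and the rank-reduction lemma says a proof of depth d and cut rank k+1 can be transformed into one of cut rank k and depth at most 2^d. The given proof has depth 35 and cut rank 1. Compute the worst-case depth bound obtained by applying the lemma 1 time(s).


Each rank reduction sends depth d to at most 2^d; cut rank r needs r reductions.
2_0(35) = 35
2_1(35) = 2^35 = 34359738368
Cut-free depth bound = 34359738368

34359738368


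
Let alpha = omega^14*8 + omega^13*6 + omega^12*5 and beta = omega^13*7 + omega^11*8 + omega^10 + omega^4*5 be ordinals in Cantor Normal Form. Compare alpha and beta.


Compare term by term from highest exponent:
alpha = omega^14*8 + omega^13*6 + omega^12*5
beta = omega^13*7 + omega^11*8 + omega^10 + omega^4*5
Term 1: alpha has omega^14*8, beta has omega^13*7
Term 2: alpha has omega^13*6, beta has omega^11*8
Term 3: alpha has omega^12*5, beta has omega^10*1
Term 4: alpha has omega^0*0, beta has omega^4*5
Result: alpha > beta

alpha > beta


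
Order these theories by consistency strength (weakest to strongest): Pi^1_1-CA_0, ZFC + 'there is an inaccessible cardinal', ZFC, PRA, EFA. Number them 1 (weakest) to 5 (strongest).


Ordering by consistency strength:
1. EFA
2. PRA
3. Pi^1_1-CA_0
4. ZFC
5. ZFC + 'there is an inaccessible cardinal'


Pi^1_1-CA_0=3, ZFC + 'there is an inaccessible cardinal'=5, ZFC=4, PRA=2, EFA=1


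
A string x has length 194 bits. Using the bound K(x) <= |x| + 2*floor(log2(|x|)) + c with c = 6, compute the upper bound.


floor(log2(194)) = 7
2 * 7 = 14
K(x) <= 194 + 14 + 6 = 214

214


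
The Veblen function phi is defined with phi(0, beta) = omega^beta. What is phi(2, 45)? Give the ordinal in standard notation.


phi(2, 45):
phi(2, beta) = zeta_beta (the beta-th zeta number, fixed point of epsilon).
phi(2, 45) = zeta_45

zeta_45


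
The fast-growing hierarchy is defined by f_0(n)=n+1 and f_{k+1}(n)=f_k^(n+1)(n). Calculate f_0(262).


f_0(262) = 262 + 1 = 263

263


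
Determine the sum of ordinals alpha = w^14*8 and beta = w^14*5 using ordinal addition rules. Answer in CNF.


Ordinal addition w^14*8 + w^14*5:
Both terms have the same exponent 14.
w^e*c + w^e*d = w^e*(c+d).
Result = w^14*(8+5) = w^14*13

w^14*13


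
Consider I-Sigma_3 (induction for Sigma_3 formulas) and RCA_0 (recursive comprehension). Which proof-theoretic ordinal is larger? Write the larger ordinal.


Proof-theoretic ordinal of I-Sigma_3 (induction for Sigma_3 formulas): omega^(omega^(omega^omega))
Proof-theoretic ordinal of RCA_0 (recursive comprehension): omega^omega
Comparing: omega^omega < omega^(omega^(omega^omega)).
The larger ordinal is omega^(omega^(omega^omega)) (from I-Sigma_3 (induction for Sigma_3 formulas)).

omega^(omega^(omega^omega))


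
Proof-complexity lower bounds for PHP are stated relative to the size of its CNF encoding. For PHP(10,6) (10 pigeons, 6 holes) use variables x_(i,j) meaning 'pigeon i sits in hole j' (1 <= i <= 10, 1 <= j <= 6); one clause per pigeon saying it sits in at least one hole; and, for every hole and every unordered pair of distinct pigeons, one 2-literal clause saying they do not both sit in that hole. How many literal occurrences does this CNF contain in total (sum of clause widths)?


PHP(10,6): 10 pigeons, 6 holes, 10*6 = 60 variables.
- pigeon clauses: one per pigeon -> 10 clauses of width 6 -> 60 literals
- hole clauses: 6 holes * C(10,2) = 6 * 45 -> 270 clauses of width 2 -> 540 literals
Total literal occurrences = 60 + 540 = 600

600


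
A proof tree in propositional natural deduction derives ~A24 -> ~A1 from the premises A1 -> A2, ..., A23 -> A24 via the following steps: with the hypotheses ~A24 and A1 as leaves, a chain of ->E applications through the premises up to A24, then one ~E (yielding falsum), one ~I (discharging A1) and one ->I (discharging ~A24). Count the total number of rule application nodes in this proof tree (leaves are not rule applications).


From hypothesis A1, 23 ->E steps along the 23 premises yield A24.
~E with hypothesis ~A24 gives falsum (1 node); ~I discharging A1 gives ~A1 (1 node); ->I discharging ~A24 gives the goal (1 node).
Total = 23 + 3 = 26 inference nodes.

26


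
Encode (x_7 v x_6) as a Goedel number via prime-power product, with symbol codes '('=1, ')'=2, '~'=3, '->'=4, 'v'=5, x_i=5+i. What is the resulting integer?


Formula: (x_7 v x_6)
Symbol codes: [1, 12, 5, 11, 2]
Primes: [2, 3, 5, 7, 11]
p_1^1 = 2^1 = 2
p_2^12 = 3^12 = 531441
p_3^5 = 5^5 = 3125
p_4^11 = 7^11 = 1977326743
p_5^2 = 11^2 = 121
Product = 794692079355163893750

794692079355163893750


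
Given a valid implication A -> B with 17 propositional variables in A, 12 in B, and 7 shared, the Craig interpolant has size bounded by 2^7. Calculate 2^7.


Shared atoms = 7
Craig interpolant size bound = 2^7
= 128

128


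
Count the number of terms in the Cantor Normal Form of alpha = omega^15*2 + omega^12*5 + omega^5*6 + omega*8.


CNF: omega^15*2 + omega^12*5 + omega^5*6 + omega*8
Count the summands separated by '+':
  term 1: omega^15*2
  term 2: omega^12*5
  term 3: omega^5*6
  term 4: omega*8
Total terms = 4

4


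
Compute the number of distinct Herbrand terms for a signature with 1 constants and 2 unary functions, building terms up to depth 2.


Herbrand terms by depth:
Depth 0: 1 constants
Depth 1: 2 new terms (running total: 3)
Depth 2: 4 new terms (running total: 7)
Total distinct ground terms = 7

7


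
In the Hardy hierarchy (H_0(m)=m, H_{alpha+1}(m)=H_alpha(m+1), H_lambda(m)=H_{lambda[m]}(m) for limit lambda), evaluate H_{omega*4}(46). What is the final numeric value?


H_{omega*4}(46):
For the Hardy hierarchy, H_{omega*k}(n) = 2^k * n.
2^4 = 16.
16 * 46 = 736

736


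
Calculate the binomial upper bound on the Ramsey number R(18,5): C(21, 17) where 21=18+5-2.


R(18,5) <= C(18+5-2, 18-1) = C(21, 17)
C(21, 17) = 21! / (17! * 4!)
= 5985

5985


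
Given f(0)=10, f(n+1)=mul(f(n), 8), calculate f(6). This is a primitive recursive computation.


f(0) = 10
f(1) = mul(f(0), 8) = mul(10, 8) = 80
f(2) = mul(f(1), 8) = mul(80, 8) = 640
f(3) = mul(f(2), 8) = mul(640, 8) = 5120
f(4) = mul(f(3), 8) = mul(5120, 8) = 40960
f(5) = mul(f(4), 8) = mul(40960, 8) = 327680
f(6) = mul(f(5), 8) = mul(327680, 8) = 2621440


2621440


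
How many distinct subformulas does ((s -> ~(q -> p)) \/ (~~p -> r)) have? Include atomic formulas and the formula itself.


Formula: ((s -> ~(q -> p)) \/ (~~p -> r))
Subformulas found:
  1. q
  2. s
  3. r
  4. p
  5. ~p
  6. ~~p
  7. (q -> p)
  8. ~(q -> p)
  9. (~~p -> r)
  10. (s -> ~(q -> p))
  11. ((s -> ~(q -> p)) \/ (~~p -> r))
Total distinct subformulas = 11

11


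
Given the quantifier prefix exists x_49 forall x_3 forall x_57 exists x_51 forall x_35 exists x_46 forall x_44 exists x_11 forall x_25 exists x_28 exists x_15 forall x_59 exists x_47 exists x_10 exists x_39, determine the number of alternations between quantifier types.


Walk the prefix and count type changes:
  position 1: exists -> forall <-- alternation
  position 2: forall -> forall
  position 3: forall -> exists <-- alternation
  position 4: exists -> forall <-- alternation
  position 5: forall -> exists <-- alternation
  position 6: exists -> forall <-- alternation
  position 7: forall -> exists <-- alternation
  position 8: exists -> forall <-- alternation
  position 9: forall -> exists <-- alternation
  position 10: exists -> exists
  position 11: exists -> forall <-- alternation
  position 12: forall -> exists <-- alternation
  position 13: exists -> exists
  position 14: exists -> exists
Total alternations = 10

10


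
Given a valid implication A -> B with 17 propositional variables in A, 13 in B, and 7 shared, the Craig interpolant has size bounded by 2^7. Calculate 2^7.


Shared atoms = 7
Craig interpolant size bound = 2^7
= 128

128


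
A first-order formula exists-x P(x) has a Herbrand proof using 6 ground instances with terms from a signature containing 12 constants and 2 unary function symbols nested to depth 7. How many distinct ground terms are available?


Herbrand terms by depth:
Depth 0: 12 constants
Depth 1: 24 new terms (running total: 36)
Depth 2: 48 new terms (running total: 84)
Depth 3: 96 new terms (running total: 180)
Depth 4: 192 new terms (running total: 372)
Depth 5: 384 new terms (running total: 756)
Depth 6: 768 new terms (running total: 1524)
Depth 7: 1536 new terms (running total: 3060)
Total distinct ground terms = 3060

3060


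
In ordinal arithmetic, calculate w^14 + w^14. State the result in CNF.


Ordinal addition w^14 + w^14:
Both terms have the same exponent 14.
w^e*c + w^e*d = w^e*(c+d).
Result = w^14*(1+1) = w^14*2

w^14*2


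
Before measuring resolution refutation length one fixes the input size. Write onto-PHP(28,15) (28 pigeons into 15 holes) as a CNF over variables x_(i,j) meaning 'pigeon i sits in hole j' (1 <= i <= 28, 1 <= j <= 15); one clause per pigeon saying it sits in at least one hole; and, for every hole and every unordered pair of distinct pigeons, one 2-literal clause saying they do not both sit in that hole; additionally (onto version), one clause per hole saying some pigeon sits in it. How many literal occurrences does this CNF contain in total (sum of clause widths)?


onto-PHP(28,15): 28 pigeons, 15 holes, 28*15 = 420 variables.
- pigeon clauses: one per pigeon -> 28 clauses of width 15 -> 420 literals
- hole clauses: 15 holes * C(28,2) = 15 * 378 -> 5670 clauses of width 2 -> 11340 literals
- onto clauses: one per hole -> 15 clauses of width 28 -> 420 literals
Total literal occurrences = 420 + 11340 + 420 = 12180

12180


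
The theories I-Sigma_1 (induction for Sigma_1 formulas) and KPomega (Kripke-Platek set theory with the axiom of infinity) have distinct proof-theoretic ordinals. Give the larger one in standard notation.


Proof-theoretic ordinal of I-Sigma_1 (induction for Sigma_1 formulas): omega^omega
Proof-theoretic ordinal of KPomega (Kripke-Platek set theory with the axiom of infinity): psi_0(epsilon_{Omega+1})
Comparing: omega^omega < psi_0(epsilon_{Omega+1}).
The larger ordinal is psi_0(epsilon_{Omega+1}) (from KPomega (Kripke-Platek set theory with the axiom of infinity)).

psi_0(epsilon_{Omega+1})


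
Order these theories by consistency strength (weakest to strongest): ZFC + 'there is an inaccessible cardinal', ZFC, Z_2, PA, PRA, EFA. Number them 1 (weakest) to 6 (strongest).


Ordering by consistency strength:
1. EFA
2. PRA
3. PA
4. Z_2
5. ZFC
6. ZFC + 'there is an inaccessible cardinal'


ZFC + 'there is an inaccessible cardinal'=6, ZFC=5, Z_2=4, PA=3, PRA=2, EFA=1


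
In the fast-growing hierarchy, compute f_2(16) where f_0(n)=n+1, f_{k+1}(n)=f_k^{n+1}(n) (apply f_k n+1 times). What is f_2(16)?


f_2(16) = f_1^17(16)
f_1(m) = 2m + 1.
Iterating: f_1^k(n) = 2^k*(n+1) - 1.
f_2(16) = 2^17*(16+1) - 1 = 131072*17 - 1 = 2228223

2228223


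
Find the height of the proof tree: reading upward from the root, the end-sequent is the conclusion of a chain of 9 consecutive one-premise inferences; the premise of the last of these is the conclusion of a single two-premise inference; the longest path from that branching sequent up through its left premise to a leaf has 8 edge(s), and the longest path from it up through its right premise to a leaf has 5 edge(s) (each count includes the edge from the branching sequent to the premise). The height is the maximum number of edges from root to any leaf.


Longest path through the left premise: 8 edges (measured from the branching sequent)
Longest path through the right premise: 5 edges
Height of the subtree rooted at the branching sequent: max(8, 5) = 8
The branching sequent sits 9 edges above the root (the chain of one-premise inferences), so height = 8 + 9 = 17

17


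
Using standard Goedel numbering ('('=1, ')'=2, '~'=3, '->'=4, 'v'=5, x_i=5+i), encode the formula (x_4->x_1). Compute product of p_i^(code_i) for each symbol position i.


Formula: (x_4->x_1)
Symbol codes: [1, 9, 4, 6, 2]
Primes: [2, 3, 5, 7, 11]
p_1^1 = 2^1 = 2
p_2^9 = 3^9 = 19683
p_3^4 = 5^4 = 625
p_4^6 = 7^6 = 117649
p_5^2 = 11^2 = 121
Product = 350247396633750

350247396633750


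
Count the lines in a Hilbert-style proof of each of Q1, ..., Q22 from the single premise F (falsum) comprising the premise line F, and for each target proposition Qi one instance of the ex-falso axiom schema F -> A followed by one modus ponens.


Ex falso, line by line:
- 1 premise line (F)
- 22 targets, each needing 1 axiom instance (F -> Qi) + 1 MP = 2 lines: 2 * 22 = 44
Total = 1 + 44 = 45 lines.

45


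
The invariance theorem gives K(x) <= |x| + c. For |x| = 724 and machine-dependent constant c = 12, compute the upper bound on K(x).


K(x) <= |x| + c = 724 + 12 = 736

736


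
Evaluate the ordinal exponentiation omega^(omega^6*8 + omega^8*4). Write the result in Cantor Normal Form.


omega^(omega^6*8 + omega^8*4):
In ordinal addition a term is absorbed by a following term of strictly larger exponent: 6 < 8, so omega^6*8 + omega^8*4 = omega^8*4.
omega raised to a CNF ordinal is a single CNF term: Result = omega^(omega^8*4)

omega^(omega^8*4)


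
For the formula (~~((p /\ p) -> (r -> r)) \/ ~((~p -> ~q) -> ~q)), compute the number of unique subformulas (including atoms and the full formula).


Formula: (~~((p /\ p) -> (r -> r)) \/ ~((~p -> ~q) -> ~q))
Subformulas found:
  1. q
  2. r
  3. p
  4. ~p
  5. ~q
  6. (r -> r)
  7. (p /\ p)
  8. (~p -> ~q)
  9. ((~p -> ~q) -> ~q)
  10. ~((~p -> ~q) -> ~q)
  11. ((p /\ p) -> (r -> r))
  12. ~((p /\ p) -> (r -> r))
  13. ~~((p /\ p) -> (r -> r))
  14. (~~((p /\ p) -> (r -> r)) \/ ~((~p -> ~q) -> ~q))
Total distinct subformulas = 14

14


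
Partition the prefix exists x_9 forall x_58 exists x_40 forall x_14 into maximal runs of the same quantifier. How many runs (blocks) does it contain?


Alternations = 3.
Blocks = alternations + 1 = 4

4


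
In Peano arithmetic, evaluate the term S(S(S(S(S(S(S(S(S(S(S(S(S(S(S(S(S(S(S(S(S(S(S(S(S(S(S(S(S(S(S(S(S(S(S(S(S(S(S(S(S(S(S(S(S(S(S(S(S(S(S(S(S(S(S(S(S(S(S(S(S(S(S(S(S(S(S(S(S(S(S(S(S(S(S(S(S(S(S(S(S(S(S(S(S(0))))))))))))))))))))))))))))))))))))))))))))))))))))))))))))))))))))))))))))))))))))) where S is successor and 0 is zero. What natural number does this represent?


Counting successors applied to 0:
85 applications of S to 0 = 85

85


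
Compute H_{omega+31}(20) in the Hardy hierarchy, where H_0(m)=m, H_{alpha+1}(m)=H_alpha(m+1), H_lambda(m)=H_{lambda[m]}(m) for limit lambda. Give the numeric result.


H_{omega+31}(20):
Unwind the 31 successor steps: H_{omega+31}(20) = H_omega(20+31) = H_omega(51).
H_omega(m) = H_m(m) = m + m = 2m.
Result = 2 * 51 = 102

102


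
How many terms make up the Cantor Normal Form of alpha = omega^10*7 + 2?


CNF: omega^10*7 + 2
Count the summands separated by '+':
  term 1: omega^10*7
  term 2: 2
Total terms = 2

2


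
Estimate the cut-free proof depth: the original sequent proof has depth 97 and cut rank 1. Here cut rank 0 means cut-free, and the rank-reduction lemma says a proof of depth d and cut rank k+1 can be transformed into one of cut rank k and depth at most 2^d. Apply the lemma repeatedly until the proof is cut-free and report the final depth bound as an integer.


Each rank reduction sends depth d to at most 2^d; cut rank r needs r reductions.
2_0(97) = 97
2_1(97) = 2^97 = 158456325028528675187087900672
Cut-free depth bound = 158456325028528675187087900672

158456325028528675187087900672


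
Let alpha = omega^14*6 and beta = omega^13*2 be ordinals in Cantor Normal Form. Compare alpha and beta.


Compare term by term from highest exponent:
alpha = omega^14*6
beta = omega^13*2
Term 1: alpha has omega^14*6, beta has omega^13*2
Result: alpha > beta

alpha > beta


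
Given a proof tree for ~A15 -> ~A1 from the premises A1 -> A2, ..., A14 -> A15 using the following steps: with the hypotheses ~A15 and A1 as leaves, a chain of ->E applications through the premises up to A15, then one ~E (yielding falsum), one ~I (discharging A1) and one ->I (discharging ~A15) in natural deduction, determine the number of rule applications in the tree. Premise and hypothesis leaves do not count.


From hypothesis A1, 14 ->E steps along the 14 premises yield A15.
~E with hypothesis ~A15 gives falsum (1 node); ~I discharging A1 gives ~A1 (1 node); ->I discharging ~A15 gives the goal (1 node).
Total = 14 + 3 = 17 inference nodes.

17


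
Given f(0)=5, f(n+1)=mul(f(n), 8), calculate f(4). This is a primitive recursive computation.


f(0) = 5
f(1) = mul(f(0), 8) = mul(5, 8) = 40
f(2) = mul(f(1), 8) = mul(40, 8) = 320
f(3) = mul(f(2), 8) = mul(320, 8) = 2560
f(4) = mul(f(3), 8) = mul(2560, 8) = 20480


20480


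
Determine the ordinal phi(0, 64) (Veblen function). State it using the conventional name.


phi(0, 64):
phi(0, beta) = omega^beta by definition.
phi(0, 64) = omega^64

omega^64


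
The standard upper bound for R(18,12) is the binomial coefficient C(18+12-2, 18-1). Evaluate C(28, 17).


R(18,12) <= C(18+12-2, 18-1) = C(28, 17)
C(28, 17) = 28! / (17! * 11!)
= 21474180

21474180


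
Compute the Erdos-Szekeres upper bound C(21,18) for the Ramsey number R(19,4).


R(19,4) <= C(19+4-2, 19-1) = C(21, 18)
C(21, 18) = 21! / (18! * 3!)
= 1330

1330


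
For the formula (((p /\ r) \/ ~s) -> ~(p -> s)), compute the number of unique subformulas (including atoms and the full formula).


Formula: (((p /\ r) \/ ~s) -> ~(p -> s))
Subformulas found:
  1. s
  2. r
  3. p
  4. ~s
  5. (p /\ r)
  6. (p -> s)
  7. ~(p -> s)
  8. ((p /\ r) \/ ~s)
  9. (((p /\ r) \/ ~s) -> ~(p -> s))
Total distinct subformulas = 9

9


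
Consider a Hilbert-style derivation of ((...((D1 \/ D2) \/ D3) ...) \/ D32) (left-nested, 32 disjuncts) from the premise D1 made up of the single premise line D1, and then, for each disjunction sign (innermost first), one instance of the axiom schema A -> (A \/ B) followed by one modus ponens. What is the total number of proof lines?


Building the left-nested 32-ary disjunction from D1:
- 1 premise line (D1)
- 32 disjuncts means 31 disjunction signs; each needs 1 axiom instance + 1 MP = 2 lines: 2 * 31 = 62
Total = 1 + 62 = 63 lines.

63


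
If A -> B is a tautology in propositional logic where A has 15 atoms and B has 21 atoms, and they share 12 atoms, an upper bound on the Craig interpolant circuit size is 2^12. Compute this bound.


Shared atoms = 12
Craig interpolant size bound = 2^12
= 4096

4096


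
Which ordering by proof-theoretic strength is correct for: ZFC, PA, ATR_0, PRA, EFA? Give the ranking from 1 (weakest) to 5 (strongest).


Ordering by consistency strength:
1. EFA
2. PRA
3. PA
4. ATR_0
5. ZFC


ZFC=5, PA=3, ATR_0=4, PRA=2, EFA=1


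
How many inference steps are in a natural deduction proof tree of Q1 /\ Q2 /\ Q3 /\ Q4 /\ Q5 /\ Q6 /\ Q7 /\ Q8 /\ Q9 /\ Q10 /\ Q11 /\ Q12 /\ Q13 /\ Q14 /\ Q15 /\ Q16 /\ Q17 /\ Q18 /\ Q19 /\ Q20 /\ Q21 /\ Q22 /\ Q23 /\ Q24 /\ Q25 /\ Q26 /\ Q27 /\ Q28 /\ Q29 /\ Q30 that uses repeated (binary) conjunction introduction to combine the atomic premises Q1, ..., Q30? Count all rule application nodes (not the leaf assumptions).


The target conjunction has 30 conjuncts, i.e. 29 binary /\ connectives.
Each conjunction-intro joins two pieces, so 30 atoms require 30-1 = 29 applications.
Total inference nodes = 29

29


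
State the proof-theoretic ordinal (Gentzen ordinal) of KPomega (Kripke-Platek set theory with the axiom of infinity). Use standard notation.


The proof-theoretic ordinal of KPomega (Kripke-Platek set theory with the axiom of infinity) is a standard result in ordinal analysis.
This ordinal is the supremum of order types of primitive recursive well-orderings
that the theory can prove to be well-ordered.
For KPomega (Kripke-Platek set theory with the axiom of infinity), the proof-theoretic ordinal is psi_0(epsilon_{Omega+1}).

psi_0(epsilon_{Omega+1})


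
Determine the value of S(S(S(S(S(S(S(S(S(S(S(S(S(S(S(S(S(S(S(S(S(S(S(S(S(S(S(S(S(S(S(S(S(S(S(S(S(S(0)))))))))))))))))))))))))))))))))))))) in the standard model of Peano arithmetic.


Counting successors applied to 0:
38 applications of S to 0 = 38

38


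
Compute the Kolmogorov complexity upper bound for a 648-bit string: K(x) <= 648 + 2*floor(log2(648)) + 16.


floor(log2(648)) = 9
2 * 9 = 18
K(x) <= 648 + 18 + 16 = 682

682


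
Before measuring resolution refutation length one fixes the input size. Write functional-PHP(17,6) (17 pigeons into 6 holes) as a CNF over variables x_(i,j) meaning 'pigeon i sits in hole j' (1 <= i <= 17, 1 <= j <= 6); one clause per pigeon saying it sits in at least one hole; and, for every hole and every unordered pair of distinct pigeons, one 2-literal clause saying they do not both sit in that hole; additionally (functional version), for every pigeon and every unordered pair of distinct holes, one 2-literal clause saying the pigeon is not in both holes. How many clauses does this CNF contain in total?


functional-PHP(17,6): 17 pigeons, 6 holes, 17*6 = 102 variables.
- pigeon clauses: one per pigeon -> 17 clauses
- hole clauses: 6 holes * C(17,2) = 6 * 136 -> 816 clauses
- functional clauses: 17 pigeons * C(6,2) = 17 * 15 -> 255 clauses
Total clauses = 17 + 816 + 255 = 1088

1088
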